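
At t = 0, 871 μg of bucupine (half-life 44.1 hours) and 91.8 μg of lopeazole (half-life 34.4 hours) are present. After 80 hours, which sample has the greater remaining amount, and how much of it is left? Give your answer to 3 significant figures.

bucupine, 248 μg

bucupine: 871 × (1/2)^1.8141 ≈ 247.7 μg.
lopeazole: 91.8 × (1/2)^2.3256 ≈ 18.314 μg.
Bucupine has more remaining, at ≈ 247.7 μg.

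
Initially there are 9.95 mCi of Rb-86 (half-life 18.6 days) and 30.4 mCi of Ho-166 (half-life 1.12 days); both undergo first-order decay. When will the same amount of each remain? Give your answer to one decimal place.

Set 9.95·(1/2)^(t/18.6) = 30.4·(1/2)^(t/1.12).
Taking log₂: log₂(9.95/30.4) = t·(1/18.6 − 1/1.12).
log₂(0.3273) = -1.6113; 1/18.6 − 1/1.12 = -0.83909.
t = -1.6113 / -0.83909 ≈ 1.9203 days.

1.9 days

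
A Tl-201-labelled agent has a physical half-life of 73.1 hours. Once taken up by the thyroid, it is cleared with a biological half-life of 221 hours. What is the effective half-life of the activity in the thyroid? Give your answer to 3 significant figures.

54.9 hours

1/t_eff = 1/t_phys + 1/t_biol = 1/73.1 + 1/221 = 0.018205 per hour.
t_eff = 73.1 × 221 / (73.1 + 221) ≈ 54.931 hours.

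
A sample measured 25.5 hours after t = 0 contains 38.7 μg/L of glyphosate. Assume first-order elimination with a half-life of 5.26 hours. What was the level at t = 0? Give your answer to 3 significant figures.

Number of half-lives elapsed: n = 25.5/5.26 ≈ 4.8479.
A₀ = A × 2^n = 38.7 × 2^4.8479 = 38.7 × 28.798 ≈ 1114.5 μg/L.

1110 μg/L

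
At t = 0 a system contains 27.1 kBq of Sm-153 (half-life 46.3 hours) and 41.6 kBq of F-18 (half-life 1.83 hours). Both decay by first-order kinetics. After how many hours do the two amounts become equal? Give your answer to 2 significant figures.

1.2 hours

Set 27.1·(1/2)^(t/46.3) = 41.6·(1/2)^(t/1.83).
Taking log₂: log₂(27.1/41.6) = t·(1/46.3 − 1/1.83).
log₂(0.65144) = -0.61829; 1/46.3 − 1/1.83 = -0.52485.
t = -0.61829 / -0.52485 ≈ 1.178 hours.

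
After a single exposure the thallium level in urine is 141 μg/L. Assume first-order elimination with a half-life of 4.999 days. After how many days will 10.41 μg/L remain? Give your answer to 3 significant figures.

Fraction remaining = 10.41/141 ≈ 0.07383.
n = log₂(141/10.41) = ln(13.545)/ln 2 ≈ 3.7597 half-lives.
t = n × t½ = 3.7597 × 4.999 ≈ 18.795 days.

18.8 days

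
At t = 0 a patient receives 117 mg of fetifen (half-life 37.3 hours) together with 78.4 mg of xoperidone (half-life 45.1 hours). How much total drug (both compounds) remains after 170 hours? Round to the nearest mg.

fetifen: 117 × (1/2)^(170/37.3) = 117 × (1/2)^4.5576 ≈ 4.9682 mg.
xoperidone: 78.4 × (1/2)^(170/45.1) = 78.4 × (1/2)^3.7694 ≈ 5.7493 mg.
Total = 4.9682 + 5.7493 ≈ 10.717 mg.

11 mg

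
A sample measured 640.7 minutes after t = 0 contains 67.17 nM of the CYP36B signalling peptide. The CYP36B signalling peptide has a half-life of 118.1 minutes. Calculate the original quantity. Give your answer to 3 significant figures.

2890 nM

Number of half-lives elapsed: n = 640.7/118.1 ≈ 5.4251.
A₀ = A × 2^n = 67.17 × 2^5.4251 = 67.17 × 42.964 ≈ 2885.9 nM.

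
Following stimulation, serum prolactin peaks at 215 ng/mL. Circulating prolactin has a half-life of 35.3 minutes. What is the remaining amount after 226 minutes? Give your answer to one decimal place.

2.5 ng/mL

Number of half-lives: n = 226/35.3 ≈ 6.4023.
Remaining = 215 × (1/2)^6.4023 = 215 × 0.011823 ≈ 2.5419 ng/mL.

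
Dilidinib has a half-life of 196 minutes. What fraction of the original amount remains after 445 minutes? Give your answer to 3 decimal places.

n = 445/196 ≈ 2.2704 half-lives.
Fraction remaining = (1/2)^2.2704 ≈ 0.20727.

0.207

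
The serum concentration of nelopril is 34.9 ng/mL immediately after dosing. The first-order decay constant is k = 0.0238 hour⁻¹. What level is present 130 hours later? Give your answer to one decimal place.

t½ = ln 2 / k = 0.69315 / 0.0238 ≈ 29.124 hours.
Number of half-lives: n = 130/29.124 ≈ 4.4637.
Remaining = 34.9 × (1/2)^4.4637 = 34.9 × 0.04532 ≈ 1.5817 ng/mL.

1.6 ng/mL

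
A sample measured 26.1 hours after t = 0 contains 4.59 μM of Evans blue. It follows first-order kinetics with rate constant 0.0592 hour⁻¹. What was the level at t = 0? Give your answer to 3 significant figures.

21.5 μM

t½ = ln 2 / k = 0.69315 / 0.0592 ≈ 11.709 hours.
Number of half-lives elapsed: n = 26.1/11.709 ≈ 2.2291.
A₀ = A × 2^n = 4.59 × 2^2.2291 = 4.59 × 4.6885 ≈ 21.52 μM.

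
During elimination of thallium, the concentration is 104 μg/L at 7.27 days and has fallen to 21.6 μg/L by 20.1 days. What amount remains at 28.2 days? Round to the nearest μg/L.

Over Δt = 20.1 − 7.27 = 12.83 days, the level fell by a factor of 104/21.6 ≈ 4.8148.
n = log₂(4.8148) ≈ 2.2675 half-lives, so t½ = 12.83/2.2675 ≈ 5.6583 days.
From t = 20.1 to t = 28.2: 21.6 × (1/2)^((28.2−20.1)/5.6583) ≈ 8.0079 μg/L.

8 μg/L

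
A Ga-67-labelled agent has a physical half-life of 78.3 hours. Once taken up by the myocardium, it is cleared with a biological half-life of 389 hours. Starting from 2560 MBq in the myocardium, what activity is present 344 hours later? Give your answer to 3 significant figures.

66.0 MBq

1/t_eff = 1/t_phys + 1/t_biol = 1/78.3 + 1/389 = 0.015342 per hour.
t_eff = 78.3 × 389 / (78.3 + 389) ≈ 65.18 hours.
Remaining = 2560 × (1/2)^(344/65.18) = 2560 × (1/2)^5.2777 ≈ 65.993 MBq.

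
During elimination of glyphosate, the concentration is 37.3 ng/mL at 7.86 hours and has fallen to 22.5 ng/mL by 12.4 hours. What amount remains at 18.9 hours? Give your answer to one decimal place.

Over Δt = 12.4 − 7.86 = 4.54 hours, the level fell by a factor of 37.3/22.5 ≈ 1.6578.
n = log₂(1.6578) ≈ 0.72925 half-lives, so t½ = 4.54/0.72925 ≈ 6.2256 hours.
From t = 12.4 to t = 18.9: 22.5 × (1/2)^((18.9−12.4)/6.2256) ≈ 10.911 ng/mL.

10.9 ng/mL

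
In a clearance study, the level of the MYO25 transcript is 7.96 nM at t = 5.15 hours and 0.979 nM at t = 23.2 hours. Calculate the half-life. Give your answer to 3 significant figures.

5.97 hours

Over Δt = 23.2 − 5.15 = 18.05 hours, the level fell by a factor of 7.96/0.979 ≈ 8.1307.
n = log₂(8.1307) ≈ 3.0234 half-lives, so t½ = 18.05/3.0234 ≈ 5.9701 hours.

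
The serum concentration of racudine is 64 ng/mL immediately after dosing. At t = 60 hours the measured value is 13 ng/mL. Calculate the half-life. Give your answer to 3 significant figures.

26.1 hours

A/A₀ = 13/64 ≈ 0.20312.
n = log₂(4.9231) ≈ 2.2996 half-lives elapsed in 60 hours.
t½ = 60/2.2996 ≈ 26.092 hours.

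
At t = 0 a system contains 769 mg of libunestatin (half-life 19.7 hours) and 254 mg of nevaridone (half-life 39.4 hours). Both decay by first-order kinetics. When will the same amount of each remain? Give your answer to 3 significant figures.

63.0 hours

Set 769·(1/2)^(t/19.7) = 254·(1/2)^(t/39.4).
Taking log₂: log₂(769/254) = t·(1/19.7 − 1/39.4).
log₂(3.0276) = 1.5982; 1/19.7 − 1/39.4 = 0.025381.
t = 1.5982 / 0.025381 ≈ 62.967 hours.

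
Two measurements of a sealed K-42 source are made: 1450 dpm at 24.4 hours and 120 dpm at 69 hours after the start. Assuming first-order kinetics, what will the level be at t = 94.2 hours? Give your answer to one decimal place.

29.4 dpm

Over Δt = 69 − 24.4 = 44.6 hours, the level fell by a factor of 1450/120 ≈ 12.083.
n = log₂(12.083) ≈ 3.5949 half-lives, so t½ = 44.6/3.5949 ≈ 12.406 hours.
From t = 69 to t = 94.2: 120 × (1/2)^((94.2−69)/12.406) ≈ 29.358 dpm.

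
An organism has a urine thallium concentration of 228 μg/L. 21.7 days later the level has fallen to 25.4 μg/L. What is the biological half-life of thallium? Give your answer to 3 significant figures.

6.85 days

A/A₀ = 25.4/228 ≈ 0.1114.
n = log₂(8.9764) ≈ 3.1661 half-lives elapsed in 21.7 days.
t½ = 21.7/3.1661 ≈ 6.8538 days.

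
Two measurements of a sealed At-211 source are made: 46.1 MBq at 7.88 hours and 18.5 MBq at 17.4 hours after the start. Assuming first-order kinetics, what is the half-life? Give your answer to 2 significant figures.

7.2 hours

Over Δt = 17.4 − 7.88 = 9.52 hours, the level fell by a factor of 46.1/18.5 ≈ 2.4919.
n = log₂(2.4919) ≈ 1.3172 half-lives, so t½ = 9.52/1.3172 ≈ 7.2272 hours.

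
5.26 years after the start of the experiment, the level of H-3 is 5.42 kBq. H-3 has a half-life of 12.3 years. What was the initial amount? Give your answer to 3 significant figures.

7.29 kBq

Number of half-lives elapsed: n = 5.26/12.3 ≈ 0.42764.
A₀ = A × 2^n = 5.42 × 2^0.42764 = 5.42 × 1.345 ≈ 7.2901 kBq.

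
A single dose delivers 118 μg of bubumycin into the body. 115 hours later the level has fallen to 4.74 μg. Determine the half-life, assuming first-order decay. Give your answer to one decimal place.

24.8 hours

A/A₀ = 4.74/118 ≈ 0.040169.
n = log₂(24.895) ≈ 4.6378 half-lives elapsed in 115 hours.
t½ = 115/4.6378 ≈ 24.796 hours.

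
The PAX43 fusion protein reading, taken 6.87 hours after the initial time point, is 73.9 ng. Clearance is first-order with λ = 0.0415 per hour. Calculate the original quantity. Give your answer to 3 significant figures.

t½ = ln 2 / λ = 0.69315 / 0.0415 ≈ 16.702 hours.
Number of half-lives elapsed: n = 6.87/16.702 ≈ 0.41132.
A₀ = A × 2^n = 73.9 × 2^0.41132 = 73.9 × 1.3299 ≈ 98.28 ng.

98.3 ng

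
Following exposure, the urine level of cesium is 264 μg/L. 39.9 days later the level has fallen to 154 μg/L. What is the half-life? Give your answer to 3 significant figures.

A/A₀ = 154/264 ≈ 0.58333.
n = log₂(1.7143) ≈ 0.77761 half-lives elapsed in 39.9 days.
t½ = 39.9/0.77761 ≈ 51.311 days.

51.3 days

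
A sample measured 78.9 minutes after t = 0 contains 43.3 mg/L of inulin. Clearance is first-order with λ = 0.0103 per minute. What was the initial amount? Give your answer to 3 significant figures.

97.6 mg/L

t½ = ln 2 / λ = 0.69315 / 0.0103 ≈ 67.296 minutes.
Number of half-lives elapsed: n = 78.9/67.296 ≈ 1.1724.
A₀ = A × 2^n = 43.3 × 2^1.1724 = 43.3 × 2.2539 ≈ 97.595 mg/L.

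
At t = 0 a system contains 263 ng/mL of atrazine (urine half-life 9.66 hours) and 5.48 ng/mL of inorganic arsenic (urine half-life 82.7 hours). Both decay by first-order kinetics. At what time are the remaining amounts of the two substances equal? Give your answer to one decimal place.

Set 263·(1/2)^(t/9.66) = 5.48·(1/2)^(t/82.7).
Taking log₂: log₂(263/5.48) = t·(1/9.66 − 1/82.7).
log₂(47.993) = 5.5847; 1/9.66 − 1/82.7 = 0.091428.
t = 5.5847 / 0.091428 ≈ 61.084 hours.

61.1 hours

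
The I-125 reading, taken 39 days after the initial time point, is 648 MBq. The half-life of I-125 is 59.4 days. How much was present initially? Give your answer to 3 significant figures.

Number of half-lives elapsed: n = 39/59.4 ≈ 0.65657.
A₀ = A × 2^n = 648 × 2^0.65657 = 648 × 1.5763 ≈ 1021.5 MBq.

1020 MBq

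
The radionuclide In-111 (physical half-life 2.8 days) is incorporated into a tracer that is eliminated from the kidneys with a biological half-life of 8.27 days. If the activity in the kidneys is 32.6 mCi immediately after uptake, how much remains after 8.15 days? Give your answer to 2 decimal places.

2.19 mCi

1/t_eff = 1/t_phys + 1/t_biol = 1/2.8 + 1/8.27 = 0.47806 per day.
t_eff = 2.8 × 8.27 / (2.8 + 8.27) ≈ 2.0918 days.
Remaining = 32.6 × (1/2)^(8.15/2.0918) = 32.6 × (1/2)^3.8962 ≈ 2.1895 mCi.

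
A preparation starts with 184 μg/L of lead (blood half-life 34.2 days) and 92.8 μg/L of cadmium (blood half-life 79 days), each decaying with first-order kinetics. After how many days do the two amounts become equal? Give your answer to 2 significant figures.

Set 184·(1/2)^(t/34.2) = 92.8·(1/2)^(t/79).
Taking log₂: log₂(184/92.8) = t·(1/34.2 − 1/79).
log₂(1.9828) = 0.98751; 1/34.2 − 1/79 = 0.016582.
t = 0.98751 / 0.016582 ≈ 59.555 days.

60 days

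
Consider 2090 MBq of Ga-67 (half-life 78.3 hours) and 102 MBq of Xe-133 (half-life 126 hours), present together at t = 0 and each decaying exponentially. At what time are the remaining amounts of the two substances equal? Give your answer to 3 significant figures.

Set 2090·(1/2)^(t/78.3) = 102·(1/2)^(t/126).
Taking log₂: log₂(2090/102) = t·(1/78.3 − 1/126).
log₂(20.49) = 4.3569; 1/78.3 − 1/126 = 0.0048349.
t = 4.3569 / 0.0048349 ≈ 901.13 hours.

901 hours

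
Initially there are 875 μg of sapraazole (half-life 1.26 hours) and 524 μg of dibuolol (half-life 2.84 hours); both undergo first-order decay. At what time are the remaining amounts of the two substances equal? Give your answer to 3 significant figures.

Set 875·(1/2)^(t/1.26) = 524·(1/2)^(t/2.84).
Taking log₂: log₂(875/524) = t·(1/1.26 − 1/2.84).
log₂(1.6698) = 0.73972; 1/1.26 − 1/2.84 = 0.44154.
t = 0.73972 / 0.44154 ≈ 1.6753 hours.

1.68 hours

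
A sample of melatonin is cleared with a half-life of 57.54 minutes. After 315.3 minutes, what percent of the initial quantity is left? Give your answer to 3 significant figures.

n = 315.3/57.54 ≈ 5.4797 half-lives.
Fraction remaining = (1/2)^5.4797 ≈ 0.022411, i.e. 2.2411%.

2.24%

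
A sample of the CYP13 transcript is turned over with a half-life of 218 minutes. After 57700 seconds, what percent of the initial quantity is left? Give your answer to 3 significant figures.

4.70%

57700 seconds = 961.667 minutes.
n = 961.667/218 ≈ 4.4113 half-lives.
Fraction remaining = (1/2)^4.4113 ≈ 0.046996, i.e. 4.6996%.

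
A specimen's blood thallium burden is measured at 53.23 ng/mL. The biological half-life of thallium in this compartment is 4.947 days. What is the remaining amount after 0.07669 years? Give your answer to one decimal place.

Convert the elapsed time: 0.07669 years = 27.9918 days.
Number of half-lives: n = 27.9918/4.947 ≈ 5.6583.
Remaining = 53.23 × (1/2)^5.6583 = 53.23 × 0.0198 ≈ 1.054 ng/mL.

1.1 ng/mL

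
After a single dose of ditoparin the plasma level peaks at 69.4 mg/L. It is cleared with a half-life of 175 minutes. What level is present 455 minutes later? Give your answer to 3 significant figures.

Number of half-lives: n = 455/175 ≈ 2.6.
Remaining = 69.4 × (1/2)^2.6 = 69.4 × 0.16494 ≈ 11.447 mg/L.

11.4 mg/L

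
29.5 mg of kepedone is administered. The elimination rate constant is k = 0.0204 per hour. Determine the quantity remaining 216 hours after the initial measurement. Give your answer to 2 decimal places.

0.36 mg

t½ = ln 2 / k = 0.69315 / 0.0204 ≈ 33.978 hours.
Number of half-lives: n = 216/33.978 ≈ 6.3571.
Remaining = 29.5 × (1/2)^6.3571 = 29.5 × 0.012199 ≈ 0.35987 mg.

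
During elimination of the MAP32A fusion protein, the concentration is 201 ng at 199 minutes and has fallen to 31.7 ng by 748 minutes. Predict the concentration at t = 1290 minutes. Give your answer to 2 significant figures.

5.1 ng

Over Δt = 748 − 199 = 549 minutes, the level fell by a factor of 201/31.7 ≈ 6.3407.
n = log₂(6.3407) ≈ 2.6646 half-lives, so t½ = 549/2.6646 ≈ 206.03 minutes.
From t = 748 to t = 1290: 31.7 × (1/2)^((1290−748)/206.03) ≈ 5.1186 ng.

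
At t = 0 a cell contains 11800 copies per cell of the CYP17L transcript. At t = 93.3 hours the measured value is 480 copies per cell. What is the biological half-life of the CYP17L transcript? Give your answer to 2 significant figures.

20 hours

A/A₀ = 480/11800 ≈ 0.040678.
n = log₂(24.583) ≈ 4.6196 half-lives elapsed in 93.3 hours.
t½ = 93.3/4.6196 ≈ 20.197 hours.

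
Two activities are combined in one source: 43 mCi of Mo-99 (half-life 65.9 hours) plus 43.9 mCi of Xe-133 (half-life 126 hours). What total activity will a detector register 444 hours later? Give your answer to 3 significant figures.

4.22 mCi

Mo-99: 43 × (1/2)^(444/65.9) = 43 × (1/2)^6.7375 ≈ 0.40298 mCi.
Xe-133: 43.9 × (1/2)^(444/126) = 43.9 × (1/2)^3.5238 ≈ 3.8167 mCi.
Total = 0.40298 + 3.8167 ≈ 4.2197 mCi.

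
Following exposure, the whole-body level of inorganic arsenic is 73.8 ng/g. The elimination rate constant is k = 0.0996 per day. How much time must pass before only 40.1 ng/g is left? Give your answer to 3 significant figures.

6.12 days

t½ = ln 2 / k = 0.69315 / 0.0996 ≈ 6.9593 days.
Fraction remaining = 40.1/73.8 ≈ 0.54336.
n = log₂(73.8/40.1) = ln(1.8404)/ln 2 ≈ 0.88002 half-lives.
t = n × t½ = 0.88002 × 6.9593 ≈ 6.1243 days.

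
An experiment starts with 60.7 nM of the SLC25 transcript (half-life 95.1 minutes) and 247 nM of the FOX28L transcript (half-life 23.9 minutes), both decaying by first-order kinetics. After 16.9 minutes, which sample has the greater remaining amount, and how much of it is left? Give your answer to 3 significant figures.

FOX28L transcript, 151 nM

SLC25 transcript: 60.7 × (1/2)^0.17771 ≈ 53.665 nM.
FOX28L transcript: 247 × (1/2)^0.70711 ≈ 151.3 nM.
FOX28L transcript has more remaining, at ≈ 151.3 nM.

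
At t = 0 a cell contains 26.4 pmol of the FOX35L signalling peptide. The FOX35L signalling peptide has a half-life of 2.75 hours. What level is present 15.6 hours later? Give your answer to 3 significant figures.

0.518 pmol

Number of half-lives: n = 15.6/2.75 ≈ 5.6727.
Remaining = 26.4 × (1/2)^5.6727 = 26.4 × 0.019604 ≈ 0.51754 pmol.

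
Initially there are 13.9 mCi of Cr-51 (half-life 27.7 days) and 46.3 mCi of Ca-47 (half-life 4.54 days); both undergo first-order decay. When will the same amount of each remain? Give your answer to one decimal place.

Set 13.9·(1/2)^(t/27.7) = 46.3·(1/2)^(t/4.54).
Taking log₂: log₂(13.9/46.3) = t·(1/27.7 − 1/4.54).
log₂(0.30022) = -1.7359; 1/27.7 − 1/4.54 = -0.18416.
t = -1.7359 / -0.18416 ≈ 9.426 days.

9.4 days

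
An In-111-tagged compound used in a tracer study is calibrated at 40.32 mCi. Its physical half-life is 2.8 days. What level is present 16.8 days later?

Elapsed time is 6 half-lives (16.8/2.8).
Each half-life halves the amount: 40.32 × (1/2)^6 = 40.32/64 = 0.63 mCi.

0.63 mCi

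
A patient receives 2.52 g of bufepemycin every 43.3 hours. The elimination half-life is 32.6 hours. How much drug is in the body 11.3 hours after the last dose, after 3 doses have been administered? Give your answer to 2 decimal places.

The 3 doses were given 97.9, 54.6, 11.3 hours ago.
Total = 2.52·(1/2)^(97.9/32.6) + 2.52·(1/2)^(54.6/32.6) + 2.52·(1/2)^(11.3/32.6)
      = 0.31433 + 0.78926 + 1.9818 ≈ 3.0854 g.

3.09 g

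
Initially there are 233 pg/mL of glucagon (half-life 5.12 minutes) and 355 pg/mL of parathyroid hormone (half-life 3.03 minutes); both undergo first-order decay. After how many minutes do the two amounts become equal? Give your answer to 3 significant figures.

Set 233·(1/2)^(t/5.12) = 355·(1/2)^(t/3.03).
Taking log₂: log₂(233/355) = t·(1/5.12 − 1/3.03).
log₂(0.65634) = -0.60749; 1/5.12 − 1/3.03 = -0.13472.
t = -0.60749 / -0.13472 ≈ 4.5093 minutes.

4.51 minutes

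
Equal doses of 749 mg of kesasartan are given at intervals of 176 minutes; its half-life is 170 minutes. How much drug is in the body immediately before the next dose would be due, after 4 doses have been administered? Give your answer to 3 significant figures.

673 mg

The 4 doses were given 704, 528, 352, 176 minutes ago.
Total = 749·(1/2)^(704/170) + 749·(1/2)^(528/170) + 749·(1/2)^(352/170) + 749·(1/2)^(176/170)
      = 42.449 + 87 + 178.31 + 365.45 ≈ 673.21 mg.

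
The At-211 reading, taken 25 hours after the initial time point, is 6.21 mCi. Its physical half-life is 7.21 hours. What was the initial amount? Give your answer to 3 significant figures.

Number of half-lives elapsed: n = 25/7.21 ≈ 3.4674.
A₀ = A × 2^n = 6.21 × 2^3.4674 = 6.21 × 11.061 ≈ 68.689 mCi.

68.7 mCi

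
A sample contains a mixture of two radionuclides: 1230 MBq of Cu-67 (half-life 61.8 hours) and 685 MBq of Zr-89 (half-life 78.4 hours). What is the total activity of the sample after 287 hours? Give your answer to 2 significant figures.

Cu-67: 1230 × (1/2)^(287/61.8) = 1230 × (1/2)^4.644 ≈ 49.195 MBq.
Zr-89: 685 × (1/2)^(287/78.4) = 685 × (1/2)^3.6607 ≈ 54.163 MBq.
Total = 49.195 + 54.163 ≈ 103.36 MBq.

100 MBq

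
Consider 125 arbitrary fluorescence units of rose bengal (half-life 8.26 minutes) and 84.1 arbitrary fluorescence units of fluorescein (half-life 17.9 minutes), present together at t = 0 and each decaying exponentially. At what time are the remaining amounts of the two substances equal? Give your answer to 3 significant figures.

8.77 minutes

Set 125·(1/2)^(t/8.26) = 84.1·(1/2)^(t/17.9).
Taking log₂: log₂(125/84.1) = t·(1/8.26 − 1/17.9).
log₂(1.4863) = 0.57175; 1/8.26 − 1/17.9 = 0.065199.
t = 0.57175 / 0.065199 ≈ 8.7693 minutes.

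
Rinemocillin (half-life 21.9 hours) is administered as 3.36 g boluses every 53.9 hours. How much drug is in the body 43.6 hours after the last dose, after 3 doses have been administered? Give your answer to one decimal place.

The 3 doses were given 151.4, 97.5, 43.6 hours ago.
Total = 3.36·(1/2)^(151.4/21.9) + 3.36·(1/2)^(97.5/21.9) + 3.36·(1/2)^(43.6/21.9)
      = 0.027877 + 0.15351 + 0.84533 ≈ 1.0267 g.

1.0 g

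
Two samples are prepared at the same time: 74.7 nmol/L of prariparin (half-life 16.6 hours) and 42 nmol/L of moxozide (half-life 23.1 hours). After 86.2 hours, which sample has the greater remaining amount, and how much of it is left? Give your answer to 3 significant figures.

moxozide, 3.16 nmol/L

prariparin: 74.7 × (1/2)^5.1928 ≈ 2.0424 nmol/L.
moxozide: 42 × (1/2)^3.7316 ≈ 3.1617 nmol/L.
Moxozide has more remaining, at ≈ 3.1617 nmol/L.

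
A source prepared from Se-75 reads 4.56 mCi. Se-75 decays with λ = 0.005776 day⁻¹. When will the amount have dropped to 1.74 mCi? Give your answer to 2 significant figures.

t½ = ln 2 / λ = 0.69315 / 0.005776 ≈ 120 days.
Fraction remaining = 1.74/4.56 ≈ 0.38158.
n = log₂(4.56/1.74) = ln(2.6207)/ln 2 ≈ 1.3899 half-lives.
t = n × t½ = 1.3899 × 120 ≈ 166.8 days.

170 days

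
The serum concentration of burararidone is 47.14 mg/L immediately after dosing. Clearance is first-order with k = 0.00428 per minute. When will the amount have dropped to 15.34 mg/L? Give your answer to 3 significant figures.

262 minutes

t½ = ln 2 / k = 0.69315 / 0.00428 ≈ 161.95 minutes.
Fraction remaining = 15.34/47.14 ≈ 0.32541.
n = log₂(47.14/15.34) = ln(3.073)/ln 2 ≈ 1.6197 half-lives.
t = n × t½ = 1.6197 × 161.95 ≈ 262.3 minutes.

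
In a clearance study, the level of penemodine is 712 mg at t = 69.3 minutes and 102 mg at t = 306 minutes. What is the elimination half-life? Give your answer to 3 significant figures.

Over Δt = 306 − 69.3 = 236.7 minutes, the level fell by a factor of 712/102 ≈ 6.9804.
n = log₂(6.9804) ≈ 2.8033 half-lives, so t½ = 236.7/2.8033 ≈ 84.436 minutes.

84.4 minutes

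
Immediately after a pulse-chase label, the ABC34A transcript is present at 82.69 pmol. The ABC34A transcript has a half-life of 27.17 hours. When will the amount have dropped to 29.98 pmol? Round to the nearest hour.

Fraction remaining = 29.98/82.69 ≈ 0.36256.
n = log₂(82.69/29.98) = ln(2.7582)/ln 2 ≈ 1.4637 half-lives.
t = n × t½ = 1.4637 × 27.17 ≈ 39.769 hours.

40 hours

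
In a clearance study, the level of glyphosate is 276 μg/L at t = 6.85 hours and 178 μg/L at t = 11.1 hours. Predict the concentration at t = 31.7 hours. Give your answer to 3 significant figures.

Over Δt = 11.1 − 6.85 = 4.25 hours, the level fell by a factor of 276/178 ≈ 1.5506.
n = log₂(1.5506) ≈ 0.63279 half-lives, so t½ = 4.25/0.63279 ≈ 6.7163 hours.
From t = 11.1 to t = 31.7: 178 × (1/2)^((31.7−11.1)/6.7163) ≈ 21.238 μg/L.

21.2 μg/L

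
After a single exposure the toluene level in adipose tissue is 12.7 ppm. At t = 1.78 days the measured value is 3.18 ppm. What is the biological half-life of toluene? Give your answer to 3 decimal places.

0.891 days

A/A₀ = 3.18/12.7 ≈ 0.25039.
n = log₂(3.9937) ≈ 1.9977 half-lives elapsed in 1.78 days.
t½ = 1.78/1.9977 ≈ 0.89101 days.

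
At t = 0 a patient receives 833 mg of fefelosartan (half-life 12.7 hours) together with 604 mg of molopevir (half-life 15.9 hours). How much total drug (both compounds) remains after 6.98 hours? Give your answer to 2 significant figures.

1000 mg

fefelosartan: 833 × (1/2)^(6.98/12.7) = 833 × (1/2)^0.54961 ≈ 569.11 mg.
molopevir: 604 × (1/2)^(6.98/15.9) = 604 × (1/2)^0.43899 ≈ 445.54 mg.
Total = 569.11 + 445.54 ≈ 1014.7 mg.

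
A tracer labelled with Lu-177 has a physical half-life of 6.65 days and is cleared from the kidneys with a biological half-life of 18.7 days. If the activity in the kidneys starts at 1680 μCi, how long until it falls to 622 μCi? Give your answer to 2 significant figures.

7.0 days

1/t_eff = 1/t_phys + 1/t_biol = 1/6.65 + 1/18.7 = 0.20385 per day.
t_eff = 6.65 × 18.7 / (6.65 + 18.7) ≈ 4.9055 days.
n = log₂(1680/622) ≈ 1.4335; t = 1.4335 × 4.9055 ≈ 7.0319 days.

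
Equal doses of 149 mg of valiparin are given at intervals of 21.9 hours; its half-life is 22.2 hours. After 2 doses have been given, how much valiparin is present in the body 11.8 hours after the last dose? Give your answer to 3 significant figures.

155 mg

The 2 doses were given 33.7, 11.8 hours ago.
Total = 149·(1/2)^(33.7/22.2) + 149·(1/2)^(11.8/22.2)
      = 52.026 + 103.08 ≈ 155.11 mg.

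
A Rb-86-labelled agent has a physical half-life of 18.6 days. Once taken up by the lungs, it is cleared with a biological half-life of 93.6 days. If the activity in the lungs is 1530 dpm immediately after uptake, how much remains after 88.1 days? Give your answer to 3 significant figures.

1/t_eff = 1/t_phys + 1/t_biol = 1/18.6 + 1/93.6 = 0.064447 per day.
t_eff = 18.6 × 93.6 / (18.6 + 93.6) ≈ 15.517 days.
Remaining = 1530 × (1/2)^(88.1/15.517) = 1530 × (1/2)^5.6778 ≈ 29.888 dpm.

29.9 dpm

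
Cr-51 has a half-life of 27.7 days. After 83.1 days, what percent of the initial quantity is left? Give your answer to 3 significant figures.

12.5%

n = 83.1/27.7 ≈ 3 half-lives.
Fraction remaining = (1/2)^3 ≈ 0.125, i.e. 12.5%.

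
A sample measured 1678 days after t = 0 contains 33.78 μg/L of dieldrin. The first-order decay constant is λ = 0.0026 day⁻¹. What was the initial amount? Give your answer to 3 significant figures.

t½ = ln 2 / λ = 0.69315 / 0.0026 ≈ 266.6 days.
Number of half-lives elapsed: n = 1678/266.6 ≈ 6.2942.
A₀ = A × 2^n = 33.78 × 2^6.2942 = 33.78 × 78.477 ≈ 2650.9 μg/L.

2650 μg/L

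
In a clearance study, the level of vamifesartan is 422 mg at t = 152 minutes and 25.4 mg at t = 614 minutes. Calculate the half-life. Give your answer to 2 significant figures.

110 minutes

Over Δt = 614 − 152 = 462 minutes, the level fell by a factor of 422/25.4 ≈ 16.614.
n = log₂(16.614) ≈ 4.0543 half-lives, so t½ = 462/4.0543 ≈ 113.95 minutes.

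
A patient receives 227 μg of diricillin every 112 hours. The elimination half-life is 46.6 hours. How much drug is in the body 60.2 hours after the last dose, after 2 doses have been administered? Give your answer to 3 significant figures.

The 2 doses were given 172.2, 60.2 hours ago.
Total = 227·(1/2)^(172.2/46.6) + 227·(1/2)^(60.2/46.6)
      = 17.524 + 92.713 ≈ 110.24 μg.

110 μg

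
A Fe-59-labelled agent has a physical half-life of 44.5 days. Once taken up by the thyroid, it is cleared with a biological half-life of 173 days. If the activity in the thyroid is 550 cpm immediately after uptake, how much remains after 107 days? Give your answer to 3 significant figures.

1/t_eff = 1/t_phys + 1/t_biol = 1/44.5 + 1/173 = 0.028252 per day.
t_eff = 44.5 × 173 / (44.5 + 173) ≈ 35.395 days.
Remaining = 550 × (1/2)^(107/35.395) = 550 × (1/2)^3.023 ≈ 67.663 cpm.

67.7 cpm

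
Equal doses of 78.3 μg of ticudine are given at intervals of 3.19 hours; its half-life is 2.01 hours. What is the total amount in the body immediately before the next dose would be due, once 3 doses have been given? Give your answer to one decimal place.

The 3 doses were given 9.57, 6.38, 3.19 hours ago.
Total = 78.3·(1/2)^(9.57/2.01) + 78.3·(1/2)^(6.38/2.01) + 78.3·(1/2)^(3.19/2.01)
      = 2.8874 + 8.6747 + 26.062 ≈ 37.624 μg.

37.6 μg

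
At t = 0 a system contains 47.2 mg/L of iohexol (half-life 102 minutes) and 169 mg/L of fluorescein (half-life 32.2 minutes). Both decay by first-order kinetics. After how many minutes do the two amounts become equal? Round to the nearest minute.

87 minutes

Set 47.2·(1/2)^(t/102) = 169·(1/2)^(t/32.2).
Taking log₂: log₂(47.2/169) = t·(1/102 − 1/32.2).
log₂(0.27929) = -1.8402; 1/102 − 1/32.2 = -0.021252.
t = -1.8402 / -0.021252 ≈ 86.588 minutes.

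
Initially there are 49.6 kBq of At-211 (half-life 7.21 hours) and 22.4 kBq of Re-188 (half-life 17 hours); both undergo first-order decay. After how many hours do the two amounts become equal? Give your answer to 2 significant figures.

Set 49.6·(1/2)^(t/7.21) = 22.4·(1/2)^(t/17).
Taking log₂: log₂(49.6/22.4) = t·(1/7.21 − 1/17).
log₂(2.2143) = 1.1468; 1/7.21 − 1/17 = 0.079873.
t = 1.1468 / 0.079873 ≈ 14.358 hours.

14 hours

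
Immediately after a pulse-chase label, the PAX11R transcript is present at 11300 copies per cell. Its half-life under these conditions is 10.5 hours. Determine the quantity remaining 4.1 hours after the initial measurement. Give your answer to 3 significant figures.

Number of half-lives: n = 4.1/10.5 ≈ 0.39048.
Remaining = 11300 × (1/2)^0.39048 = 11300 × 0.76288 ≈ 8620.5 copies per cell.

8620 copies per cell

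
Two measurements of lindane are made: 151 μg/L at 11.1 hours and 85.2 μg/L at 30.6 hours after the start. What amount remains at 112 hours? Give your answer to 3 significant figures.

Over Δt = 30.6 − 11.1 = 19.5 hours, the level fell by a factor of 151/85.2 ≈ 1.7723.
n = log₂(1.7723) ≈ 0.82562 half-lives, so t½ = 19.5/0.82562 ≈ 23.619 hours.
From t = 30.6 to t = 112: 85.2 × (1/2)^((112−30.6)/23.619) ≈ 7.8155 μg/L.

7.82 μg/L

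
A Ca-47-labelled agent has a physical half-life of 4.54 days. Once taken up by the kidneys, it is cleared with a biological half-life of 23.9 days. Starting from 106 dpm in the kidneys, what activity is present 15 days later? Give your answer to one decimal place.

1/t_eff = 1/t_phys + 1/t_biol = 1/4.54 + 1/23.9 = 0.26211 per day.
t_eff = 4.54 × 23.9 / (4.54 + 23.9) ≈ 3.8153 days.
Remaining = 106 × (1/2)^(15/3.8153) = 106 × (1/2)^3.9316 ≈ 6.9468 dpm.

6.9 dpm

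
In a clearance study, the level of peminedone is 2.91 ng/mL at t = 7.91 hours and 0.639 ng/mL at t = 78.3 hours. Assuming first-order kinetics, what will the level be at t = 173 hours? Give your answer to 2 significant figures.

0.083 ng/mL

Over Δt = 78.3 − 7.91 = 70.39 hours, the level fell by a factor of 2.91/0.639 ≈ 4.554.
n = log₂(4.554) ≈ 2.1871 half-lives, so t½ = 70.39/2.1871 ≈ 32.184 hours.
From t = 78.3 to t = 173: 0.639 × (1/2)^((173−78.3)/32.184) ≈ 0.083124 ng/mL.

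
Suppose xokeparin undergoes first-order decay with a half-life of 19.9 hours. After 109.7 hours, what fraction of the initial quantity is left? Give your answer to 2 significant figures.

n = 109.7/19.9 ≈ 5.5126 half-lives.
Fraction remaining = (1/2)^5.5126 ≈ 0.021906.

0.022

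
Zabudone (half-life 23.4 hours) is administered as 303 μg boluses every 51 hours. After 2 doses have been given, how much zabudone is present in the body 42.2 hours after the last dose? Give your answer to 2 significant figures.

The 2 doses were given 93.2, 42.2 hours ago.
Total = 303·(1/2)^(93.2/23.4) + 303·(1/2)^(42.2/23.4)
      = 19.163 + 86.808 ≈ 105.97 μg.

110 μg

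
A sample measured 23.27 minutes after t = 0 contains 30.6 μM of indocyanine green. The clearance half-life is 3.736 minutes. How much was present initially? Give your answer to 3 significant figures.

Number of half-lives elapsed: n = 23.27/3.736 ≈ 6.2286.
A₀ = A × 2^n = 30.6 × 2^6.2286 = 30.6 × 74.988 ≈ 2294.6 μM.

2290 μM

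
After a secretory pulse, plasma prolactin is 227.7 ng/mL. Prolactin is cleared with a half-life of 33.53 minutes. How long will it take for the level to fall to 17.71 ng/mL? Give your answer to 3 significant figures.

Fraction remaining = 17.71/227.7 ≈ 0.077778.
n = log₂(227.7/17.71) = ln(12.857)/ln 2 ≈ 3.6845 half-lives.
t = n × t½ = 3.6845 × 33.53 ≈ 123.54 minutes.

124 minutes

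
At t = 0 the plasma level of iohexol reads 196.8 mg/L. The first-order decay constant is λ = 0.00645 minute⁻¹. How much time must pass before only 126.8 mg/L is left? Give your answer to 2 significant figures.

t½ = ln 2 / λ = 0.69315 / 0.00645 ≈ 107.46 minutes.
Fraction remaining = 126.8/196.8 ≈ 0.64431.
n = log₂(196.8/126.8) = ln(1.5521)/ln 2 ≈ 0.63418 half-lives.
t = n × t½ = 0.63418 × 107.46 ≈ 68.151 minutes.

68 minutes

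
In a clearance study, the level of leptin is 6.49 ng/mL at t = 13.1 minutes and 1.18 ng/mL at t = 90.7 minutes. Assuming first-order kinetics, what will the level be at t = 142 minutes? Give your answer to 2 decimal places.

Over Δt = 90.7 − 13.1 = 77.6 minutes, the level fell by a factor of 6.49/1.18 ≈ 5.5.
n = log₂(5.5) ≈ 2.4594 half-lives, so t½ = 77.6/2.4594 ≈ 31.552 minutes.
From t = 90.7 to t = 142: 1.18 × (1/2)^((142−90.7)/31.552) ≈ 0.38233 ng/mL.

0.38 ng/mL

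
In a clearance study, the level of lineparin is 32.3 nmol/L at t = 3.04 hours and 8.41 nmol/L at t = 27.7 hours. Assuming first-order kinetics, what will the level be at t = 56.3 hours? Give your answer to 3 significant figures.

Over Δt = 27.7 − 3.04 = 24.66 hours, the level fell by a factor of 32.3/8.41 ≈ 3.8407.
n = log₂(3.8407) ≈ 1.9414 half-lives, so t½ = 24.66/1.9414 ≈ 12.702 hours.
From t = 27.7 to t = 56.3: 8.41 × (1/2)^((56.3−27.7)/12.702) ≈ 1.7661 nmol/L.

1.77 nmol/L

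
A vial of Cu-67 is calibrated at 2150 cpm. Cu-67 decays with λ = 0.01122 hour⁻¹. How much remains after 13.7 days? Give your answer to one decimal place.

53.7 cpm

t½ = ln 2 / λ = 0.69315 / 0.01122 ≈ 61.778 hours.
Convert the elapsed time: 13.7 days = 328.8 hours.
Number of half-lives: n = 328.8/61.778 ≈ 5.3223.
Remaining = 2150 × (1/2)^5.3223 = 2150 × 0.024994 ≈ 53.736 cpm.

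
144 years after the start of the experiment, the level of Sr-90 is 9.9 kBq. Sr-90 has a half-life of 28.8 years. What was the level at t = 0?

316.8 kBq

Number of half-lives elapsed: n = 144/28.8 ≈ 5.
A₀ = A × 2^n = 9.9 × 2^5 = 9.9 × 32 ≈ 316.8 kBq.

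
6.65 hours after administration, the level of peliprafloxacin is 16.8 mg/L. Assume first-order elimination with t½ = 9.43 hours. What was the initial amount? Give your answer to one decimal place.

27.4 mg/L

Number of half-lives elapsed: n = 6.65/9.43 ≈ 0.7052.
A₀ = A × 2^n = 16.8 × 2^0.7052 = 16.8 × 1.6304 ≈ 27.39 mg/L.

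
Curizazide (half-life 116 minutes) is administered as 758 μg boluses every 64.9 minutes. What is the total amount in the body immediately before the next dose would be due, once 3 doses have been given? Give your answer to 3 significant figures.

The 3 doses were given 194.7, 129.8, 64.9 minutes ago.
Total = 758·(1/2)^(194.7/116) + 758·(1/2)^(129.8/116) + 758·(1/2)^(64.9/116)
      = 236.81 + 349 + 514.34 ≈ 1100.2 μg.

1100 μg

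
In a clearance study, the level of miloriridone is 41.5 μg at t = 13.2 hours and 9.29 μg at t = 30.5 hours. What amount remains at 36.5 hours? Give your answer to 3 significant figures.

Over Δt = 30.5 − 13.2 = 17.3 hours, the level fell by a factor of 41.5/9.29 ≈ 4.4672.
n = log₂(4.4672) ≈ 2.1594 half-lives, so t½ = 17.3/2.1594 ≈ 8.0116 hours.
From t = 30.5 to t = 36.5: 9.29 × (1/2)^((36.5−30.5)/8.0116) ≈ 5.528 μg.

5.53 μg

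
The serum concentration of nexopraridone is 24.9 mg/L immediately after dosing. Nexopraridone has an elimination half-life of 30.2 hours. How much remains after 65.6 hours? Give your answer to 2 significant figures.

5.5 mg/L

Number of half-lives: n = 65.6/30.2 ≈ 2.1722.
Remaining = 24.9 × (1/2)^2.1722 = 24.9 × 0.22187 ≈ 5.5247 mg/L.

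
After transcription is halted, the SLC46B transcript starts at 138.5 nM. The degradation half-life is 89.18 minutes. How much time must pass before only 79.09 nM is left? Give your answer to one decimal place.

72.1 minutes

Fraction remaining = 79.09/138.5 ≈ 0.57105.
n = log₂(138.5/79.09) = ln(1.7512)/ln 2 ≈ 0.80832 half-lives.
t = n × t½ = 0.80832 × 89.18 ≈ 72.086 minutes.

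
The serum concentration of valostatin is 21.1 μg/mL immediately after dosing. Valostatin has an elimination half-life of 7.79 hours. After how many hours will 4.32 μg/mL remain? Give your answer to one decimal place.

17.8 hours

Fraction remaining = 4.32/21.1 ≈ 0.20474.
n = log₂(21.1/4.32) = ln(4.8843)/ln 2 ≈ 2.2881 half-lives.
t = n × t½ = 2.2881 × 7.79 ≈ 17.825 hours.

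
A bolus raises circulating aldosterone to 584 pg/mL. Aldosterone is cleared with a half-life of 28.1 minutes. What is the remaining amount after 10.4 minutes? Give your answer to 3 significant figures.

Number of half-lives: n = 10.4/28.1 ≈ 0.37011.
Remaining = 584 × (1/2)^0.37011 = 584 × 0.77373 ≈ 451.86 pg/mL.

452 pg/mL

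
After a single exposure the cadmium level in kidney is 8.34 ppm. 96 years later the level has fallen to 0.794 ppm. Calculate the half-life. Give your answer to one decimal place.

28.3 years

A/A₀ = 0.794/8.34 ≈ 0.095204.
n = log₂(10.504) ≈ 3.3928 half-lives elapsed in 96 years.
t½ = 96/3.3928 ≈ 28.295 years.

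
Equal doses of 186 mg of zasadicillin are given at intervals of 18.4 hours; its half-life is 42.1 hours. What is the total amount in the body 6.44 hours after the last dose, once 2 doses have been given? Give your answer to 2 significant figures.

290 mg

The 2 doses were given 24.84, 6.44 hours ago.
Total = 186·(1/2)^(24.84/42.1) + 186·(1/2)^(6.44/42.1)
      = 123.57 + 167.29 ≈ 290.85 mg.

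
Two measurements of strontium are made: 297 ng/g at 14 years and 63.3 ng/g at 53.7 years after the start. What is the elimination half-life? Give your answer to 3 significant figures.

17.8 years

Over Δt = 53.7 − 14 = 39.7 years, the level fell by a factor of 297/63.3 ≈ 4.6919.
n = log₂(4.6919) ≈ 2.2302 half-lives, so t½ = 39.7/2.2302 ≈ 17.801 years.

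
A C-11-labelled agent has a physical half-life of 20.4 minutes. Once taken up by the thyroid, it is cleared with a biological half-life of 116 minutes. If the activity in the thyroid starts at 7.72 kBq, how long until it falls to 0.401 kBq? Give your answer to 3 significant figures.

74.0 minutes

1/t_eff = 1/t_phys + 1/t_biol = 1/20.4 + 1/116 = 0.05764 per minute.
t_eff = 20.4 × 116 / (20.4 + 116) ≈ 17.349 minutes.
n = log₂(7.72/0.401) ≈ 4.2669; t = 4.2669 × 17.349 ≈ 74.027 minutes.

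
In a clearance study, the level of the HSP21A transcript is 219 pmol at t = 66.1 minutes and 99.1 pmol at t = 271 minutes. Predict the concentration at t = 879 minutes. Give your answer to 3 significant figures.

9.42 pmol

Over Δt = 271 − 66.1 = 204.9 minutes, the level fell by a factor of 219/99.1 ≈ 2.2099.
n = log₂(2.2099) ≈ 1.144 half-lives, so t½ = 204.9/1.144 ≈ 179.11 minutes.
From t = 271 to t = 879: 99.1 × (1/2)^((879−271)/179.11) ≈ 9.4237 pmol.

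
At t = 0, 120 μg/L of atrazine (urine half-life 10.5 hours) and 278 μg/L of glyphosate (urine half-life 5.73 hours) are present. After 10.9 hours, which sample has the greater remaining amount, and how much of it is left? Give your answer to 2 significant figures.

atrazine: 120 × (1/2)^1.0381 ≈ 58.436 μg/L.
glyphosate: 278 × (1/2)^1.9023 ≈ 74.371 μg/L.
Glyphosate has more remaining, at ≈ 74.371 μg/L.

glyphosate, 74 μg/L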